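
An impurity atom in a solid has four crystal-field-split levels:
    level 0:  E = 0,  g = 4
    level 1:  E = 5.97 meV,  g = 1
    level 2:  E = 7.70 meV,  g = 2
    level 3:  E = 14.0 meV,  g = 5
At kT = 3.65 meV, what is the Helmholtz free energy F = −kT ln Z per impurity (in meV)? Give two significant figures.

-5.5 meV

Eᵢ/kT = 0, 1.636, 2.110, 3.836.
Z = Σ gᵢe^(−Eᵢ/kT) = 4·e^(−0) + 1·e^(−1.636) + 2·e^(−2.110) + 5·e^(−3.836) = 4.000 + 0.1948 + 0.2425 + 0.1079 = 4.545.
F = −kT ln Z = −3.65 × ln(4.545) = −3.65 × 1.514 = -5.5 meV.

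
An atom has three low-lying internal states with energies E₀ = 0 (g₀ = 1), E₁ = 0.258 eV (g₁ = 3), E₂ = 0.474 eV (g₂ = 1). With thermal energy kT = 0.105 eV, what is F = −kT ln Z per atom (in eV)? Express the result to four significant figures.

Eᵢ/kT = 0, 2.45714, 4.51429.
Z = Σ gᵢe^(−Eᵢ/kT) = 1·e^(−0) + 3·e^(−2.45714) + 1·e^(−4.51429) = 1.00000 + 0.257039 + 0.0109514 = 1.26799.
F = −kT ln Z = −0.105 × ln(1.26799) = −0.105 × 0.237433 = -0.02493 eV.

-0.02493 eV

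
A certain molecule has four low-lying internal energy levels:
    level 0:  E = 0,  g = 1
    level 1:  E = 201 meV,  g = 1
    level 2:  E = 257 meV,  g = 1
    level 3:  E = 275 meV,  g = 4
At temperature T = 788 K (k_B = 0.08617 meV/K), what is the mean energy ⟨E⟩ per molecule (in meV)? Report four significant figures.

k_BT = 0.08617 × 788 K = 67.9020 meV.
Eᵢ/kT = 0, 2.96015, 3.78487, 4.04995.
Z = Σ gᵢe^(−Eᵢ/kT) = 1·e^(−0) + 1·e^(−2.96015) + 1·e^(−3.78487) + 4·e^(−4.04995) = 1.00000 + 0.0518111 + 0.0227118 + 0.0696930 = 1.14422.
⟨E⟩ = Σ Eᵢ gᵢe^(−Eᵢ/kT) / Z = (0·1.00000 + 201·0.0518111 + 257·0.0227118 + 275·0.0696930) / 1.14422 = 30.95 meV.

30.95 meV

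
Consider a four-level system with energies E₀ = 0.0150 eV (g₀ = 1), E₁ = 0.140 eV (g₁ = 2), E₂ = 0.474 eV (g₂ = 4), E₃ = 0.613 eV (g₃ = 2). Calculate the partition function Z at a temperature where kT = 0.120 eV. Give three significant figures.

Z = 1.59

Eᵢ/kT = 0.12500, 1.1667, 3.9500, 5.1083.
Z = Σ gᵢe^(−Eᵢ/kT) = 1·e^(−0.12500) + 2·e^(−1.1667) + 4·e^(−3.9500) + 2·e^(−5.1083) = 0.88250 + 0.62279 + 0.077019 + 0.012093 = 1.5944.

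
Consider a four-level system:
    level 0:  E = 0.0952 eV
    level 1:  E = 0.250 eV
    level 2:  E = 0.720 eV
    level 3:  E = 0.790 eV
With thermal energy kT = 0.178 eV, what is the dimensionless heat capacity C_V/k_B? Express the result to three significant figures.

0.536

Eᵢ/kT = 0.53483, 1.4045, 4.0449, 4.4382.
Z = Σ e^(−Eᵢ/kT) = e^(−0.53483) + e^(−1.4045) + e^(−4.0449) + e^(−4.4382) = 0.58577 + 0.24549 + 0.017511 + 0.011817 = 0.86059.
⟨E⟩ = 0.16161 eV, ⟨E²⟩ = 0.043115 eV².
C_V/k_B = (⟨E²⟩ − ⟨E⟩²)/(kT)² = (0.043115 − 0.026118)/0.031684 = 0.536.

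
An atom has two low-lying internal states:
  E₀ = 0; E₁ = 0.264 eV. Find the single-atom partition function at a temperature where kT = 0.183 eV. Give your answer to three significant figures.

Z = 1.24

Eᵢ/kT = 0, 1.4426.
Z = Σ e^(−Eᵢ/kT) = e^(−0) + e^(−1.4426) = 1.0000 + 0.23631 = 1.2363.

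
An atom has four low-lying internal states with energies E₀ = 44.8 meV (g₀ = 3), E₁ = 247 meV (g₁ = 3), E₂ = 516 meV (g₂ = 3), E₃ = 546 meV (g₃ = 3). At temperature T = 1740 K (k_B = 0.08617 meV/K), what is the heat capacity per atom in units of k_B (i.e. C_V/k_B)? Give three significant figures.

0.763

k_BT = 0.08617 × 1740 K = 149.94 meV.
Eᵢ/kT = 0.29879, 1.6473, 3.4414, 3.6415.
Z = Σ gᵢe^(−Eᵢ/kT) = 3·e^(−0.29879) + 3·e^(−1.6473) + 3·e^(−3.4414) + 3·e^(−3.6415) = 2.2251 + 0.57771 + 0.096059 + 0.078639 = 2.9775.
⟨E⟩ = 112.47 meV, ⟨E²⟩ = 29801 meV².
C_V/k_B = (⟨E²⟩ − ⟨E⟩²)/(kT)² = (29801 − 12650)/22482 = 0.763.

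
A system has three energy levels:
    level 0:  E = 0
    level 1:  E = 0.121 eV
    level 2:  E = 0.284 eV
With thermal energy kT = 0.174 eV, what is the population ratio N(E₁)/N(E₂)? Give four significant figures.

2.552

n₁/n₂ = exp[−(E₁−E₂)/kT] = exp(−(-0.163 eV)/(0.174 eV)) = exp(0.936782) = 2.552.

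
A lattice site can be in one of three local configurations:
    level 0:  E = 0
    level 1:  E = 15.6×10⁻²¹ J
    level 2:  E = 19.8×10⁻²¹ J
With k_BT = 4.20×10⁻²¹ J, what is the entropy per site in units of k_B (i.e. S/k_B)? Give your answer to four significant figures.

0.1613

Eᵢ/kT = 0, 3.71429, 4.71429.
Z = Σ e^(−Eᵢ/kT) = e^(−0) + e^(−3.71429) + e^(−4.71429) = 1.00000 + 0.0243727 + 0.00896623 = 1.03334.
⟨E⟩ = Σ EᵢPᵢ = 0.539750 ×10⁻²¹ J.
S/k_B = ln Z + ⟨E⟩/kT = ln(1.03334) + 0.539750/4.20 = 0.0327963 + 0.128512 = 0.1613.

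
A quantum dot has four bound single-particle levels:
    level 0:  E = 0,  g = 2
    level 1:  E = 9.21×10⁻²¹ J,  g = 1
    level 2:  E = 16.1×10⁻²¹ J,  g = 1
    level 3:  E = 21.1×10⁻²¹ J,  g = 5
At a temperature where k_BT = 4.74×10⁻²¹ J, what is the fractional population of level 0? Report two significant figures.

Eᵢ/kT = 0, 1.943, 3.397, 4.451.
Z = Σ gᵢe^(−Eᵢ/kT) = 2·e^(−0) + 1·e^(−1.943) + 1·e^(−3.397) + 5·e^(−4.451) = 2.000 + 0.1433 + 0.03347 + 0.05833 = 2.235.
P₀ = g₀ e^(−E₀/kT) / Z = 2.000/2.235 = 0.89.

0.89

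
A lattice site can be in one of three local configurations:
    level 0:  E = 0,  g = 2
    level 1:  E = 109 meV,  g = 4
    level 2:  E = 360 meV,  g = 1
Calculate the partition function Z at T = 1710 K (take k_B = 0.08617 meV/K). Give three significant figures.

Z = 4.00

k_BT = 0.08617 × 1710 K = 147.35 meV.
Eᵢ/kT = 0, 0.73974, 2.4432.
Z = Σ gᵢe^(−Eᵢ/kT) = 2·e^(−0) + 4·e^(−0.73974) + 1·e^(−2.4432) = 2.0000 + 1.9090 + 0.086882 = 3.9959.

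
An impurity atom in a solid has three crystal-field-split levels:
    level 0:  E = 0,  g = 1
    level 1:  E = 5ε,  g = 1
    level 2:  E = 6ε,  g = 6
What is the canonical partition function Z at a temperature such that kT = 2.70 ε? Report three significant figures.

Eᵢ/kT = 0, 1.8519, 2.2222.
Z = Σ gᵢe^(−Eᵢ/kT) = 1·e^(−0) + 1·e^(−1.8519) + 6·e^(−2.2222) = 1.0000 + 0.15694 + 0.65022 = 1.8072.

Z = 1.81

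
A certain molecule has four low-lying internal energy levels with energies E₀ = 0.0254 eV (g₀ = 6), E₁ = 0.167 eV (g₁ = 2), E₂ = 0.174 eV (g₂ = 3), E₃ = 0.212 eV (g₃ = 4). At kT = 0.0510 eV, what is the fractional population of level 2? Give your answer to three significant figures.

0.0255

Eᵢ/kT = 0.49804, 3.2745, 3.4118, 4.1569.
Z = Σ gᵢe^(−Eᵢ/kT) = 6·e^(−0.49804) + 2·e^(−3.2745) + 3·e^(−3.4118) + 4·e^(−4.1569) = 3.6463 + 0.075672 + 0.098945 + 0.062624 = 3.8835.
P₂ = g₂ e^(−E₂/kT) / Z = 0.098945/3.8835 = 0.0255.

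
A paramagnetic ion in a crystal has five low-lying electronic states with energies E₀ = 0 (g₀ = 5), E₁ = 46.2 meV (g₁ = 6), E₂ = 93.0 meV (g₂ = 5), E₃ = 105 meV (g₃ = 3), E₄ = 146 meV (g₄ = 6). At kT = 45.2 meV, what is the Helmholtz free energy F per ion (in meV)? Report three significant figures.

-95.8 meV

Eᵢ/kT = 0, 1.0221, 2.0575, 2.3230, 3.2301.
Z = Σ gᵢe^(−Eᵢ/kT) = 5·e^(−0) + 6·e^(−1.0221) + 5·e^(−2.0575) + 3·e^(−2.3230) + 6·e^(−3.2301) = 5.0000 + 2.1590 + 0.63887 + 0.29394 + 0.23732 = 8.3291.
F = −kT ln Z = −45.2 × ln(8.3291) = −45.2 × 2.1198 = -95.8 meV.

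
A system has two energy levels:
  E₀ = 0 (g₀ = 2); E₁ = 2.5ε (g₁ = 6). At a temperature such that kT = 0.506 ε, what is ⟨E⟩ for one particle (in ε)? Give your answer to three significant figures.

Eᵢ/kT = 0, 4.9407.
Z = Σ gᵢe^(−Eᵢ/kT) = 2·e^(−0) + 6·e^(−4.9407) = 2.0000 + 0.042898 = 2.0429.
⟨E⟩ = Σ Eᵢ gᵢe^(−Eᵢ/kT) / Z = (0·2.0000 + 2.5·0.042898) / 2.0429 = 0.0525 ε.

0.0525 ε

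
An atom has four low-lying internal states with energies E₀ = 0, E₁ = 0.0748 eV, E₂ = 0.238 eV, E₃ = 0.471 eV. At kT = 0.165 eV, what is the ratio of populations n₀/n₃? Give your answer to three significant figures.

17.4

n₀/n₃ = exp[−(E₀−E₃)/kT] = exp(−(-0.471 eV)/(0.165 eV)) = exp(2.8545) = 17.4.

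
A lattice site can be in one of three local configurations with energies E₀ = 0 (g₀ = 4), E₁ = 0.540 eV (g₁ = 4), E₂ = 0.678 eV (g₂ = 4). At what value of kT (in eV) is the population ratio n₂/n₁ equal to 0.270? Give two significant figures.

0.11 eV

n₂/n₁ = (g₂/g₁) exp[−(E₂−E₁)/kT] = 0.270.
⇒ (E₂−E₁)/kT = ln((4/4)/0.270) = ln(3.704) = 1.309.
kT = 0.138 eV / 1.309 = 0.11 eV.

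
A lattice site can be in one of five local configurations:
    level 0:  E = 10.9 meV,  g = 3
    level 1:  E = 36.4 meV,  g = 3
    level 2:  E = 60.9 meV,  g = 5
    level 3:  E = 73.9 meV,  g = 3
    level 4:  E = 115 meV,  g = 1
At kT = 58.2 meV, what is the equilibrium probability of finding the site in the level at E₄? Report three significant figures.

0.0203

Eᵢ/kT = 0.18729, 0.62543, 1.0464, 1.2698, 1.9759.
Z = Σ gᵢe^(−Eᵢ/kT) = 3·e^(−0.18729) + 3·e^(−0.62543) + 5·e^(−1.0464) + 3·e^(−1.2698) + 1·e^(−1.9759) = 2.4876 + 1.6051 + 1.7560 + 0.84266 + 0.13864 = 6.8300.
P₄ = g₄ e^(−E₄/kT) / Z = 0.13864/6.8300 = 0.0203.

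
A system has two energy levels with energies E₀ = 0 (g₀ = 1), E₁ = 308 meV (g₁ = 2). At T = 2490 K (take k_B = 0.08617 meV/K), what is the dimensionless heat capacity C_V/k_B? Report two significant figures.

0.45

k_BT = 0.08617 × 2490 K = 214.6 meV.
Eᵢ/kT = 0, 1.435.
Z = Σ gᵢe^(−Eᵢ/kT) = 1·e^(−0) + 2·e^(−1.435) = 1.000 + 0.4762 = 1.476.
⟨E⟩ = 99.37 meV, ⟨E²⟩ = 30610 meV².
C_V/k_B = (⟨E²⟩ − ⟨E⟩²)/(kT)² = (30610 − 9874)/46050 = 0.45.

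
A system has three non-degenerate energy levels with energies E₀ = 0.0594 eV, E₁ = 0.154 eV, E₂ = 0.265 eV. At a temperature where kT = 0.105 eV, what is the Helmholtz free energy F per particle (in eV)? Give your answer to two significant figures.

Eᵢ/kT = 0.5657, 1.467, 2.524.
Z = Σ e^(−Eᵢ/kT) = e^(−0.5657) + e^(−1.467) + e^(−2.524) = 0.5680 + 0.2306 + 0.08014 = 0.8787.
F = −kT ln Z = −0.105 × ln(0.8787) = −0.105 × -0.1293 = 0.014 eV.

0.014 eV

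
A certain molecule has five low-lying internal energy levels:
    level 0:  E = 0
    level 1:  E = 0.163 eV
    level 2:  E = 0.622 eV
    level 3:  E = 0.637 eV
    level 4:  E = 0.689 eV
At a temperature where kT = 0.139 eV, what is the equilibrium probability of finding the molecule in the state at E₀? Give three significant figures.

0.747

Eᵢ/kT = 0, 1.1727, 4.4748, 4.5827, 4.9568.
Z = Σ e^(−Eᵢ/kT) = e^(−0) + e^(−1.1727) + e^(−4.4748) + e^(−4.5827) + e^(−4.9568) = 1.0000 + 0.30953 + 0.011393 + 0.010227 + 0.0070354 = 1.3382.
P₀ = e^(−E₀/kT) / Z = 1.0000/1.3382 = 0.747.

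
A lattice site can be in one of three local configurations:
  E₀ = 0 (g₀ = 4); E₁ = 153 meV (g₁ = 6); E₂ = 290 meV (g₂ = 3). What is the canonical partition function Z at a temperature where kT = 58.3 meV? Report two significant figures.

Z = 4.5

Eᵢ/kT = 0, 2.624, 4.974.
Z = Σ gᵢe^(−Eᵢ/kT) = 4·e^(−0) + 6·e^(−2.624) + 3·e^(−4.974) = 4.000 + 0.4351 + 0.02075 = 4.456.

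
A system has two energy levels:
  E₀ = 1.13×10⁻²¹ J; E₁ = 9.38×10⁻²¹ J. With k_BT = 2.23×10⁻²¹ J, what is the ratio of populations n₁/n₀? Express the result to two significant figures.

n₁/n₀ = exp[−(E₁−E₀)/kT] = exp(−(8.25 ×10⁻²¹ J)/(2.23 ×10⁻²¹ J)) = exp(-3.700) = 0.025.

0.025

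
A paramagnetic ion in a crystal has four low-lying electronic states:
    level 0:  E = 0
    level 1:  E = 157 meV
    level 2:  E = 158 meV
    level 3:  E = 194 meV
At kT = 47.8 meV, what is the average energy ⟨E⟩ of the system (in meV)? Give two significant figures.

14 meV

Eᵢ/kT = 0, 3.285, 3.305, 4.059.
Z = Σ e^(−Eᵢ/kT) = e^(−0) + e^(−3.285) + e^(−3.305) + e^(−4.059) = 1.000 + 0.03744 + 0.03670 + 0.01727 = 1.091.
⟨E⟩ = Σ Eᵢ e^(−Eᵢ/kT) / Z = (0·1.000 + 157·0.03744 + 158·0.03670 + 194·0.01727) / 1.091 = 14 meV.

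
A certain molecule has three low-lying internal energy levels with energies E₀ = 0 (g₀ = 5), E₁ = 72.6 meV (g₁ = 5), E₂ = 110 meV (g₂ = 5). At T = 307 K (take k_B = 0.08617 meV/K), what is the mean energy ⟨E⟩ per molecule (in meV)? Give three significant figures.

5.91 meV

k_BT = 0.08617 × 307 K = 26.454 meV.
Eᵢ/kT = 0, 2.7444, 4.1582.
Z = Σ gᵢe^(−Eᵢ/kT) = 5·e^(−0) + 5·e^(−2.7444) + 5·e^(−4.1582) = 5.0000 + 0.32143 + 0.078178 = 5.3996.
⟨E⟩ = Σ Eᵢ gᵢe^(−Eᵢ/kT) / Z = (0·5.0000 + 72.6·0.32143 + 110·0.078178) / 5.3996 = 5.91 meV.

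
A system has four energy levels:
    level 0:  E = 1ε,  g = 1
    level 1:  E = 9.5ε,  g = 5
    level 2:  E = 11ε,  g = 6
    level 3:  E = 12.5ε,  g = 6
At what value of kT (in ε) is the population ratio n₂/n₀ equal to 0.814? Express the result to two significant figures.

n₂/n₀ = (g₂/g₀) exp[−(E₂−E₀)/kT] = 0.814.
⇒ (E₂−E₀)/kT = ln((6/1)/0.814) = ln(7.371) = 1.998.
kT = 10ε / 1.998 = 5.0 ε.

5.0 ε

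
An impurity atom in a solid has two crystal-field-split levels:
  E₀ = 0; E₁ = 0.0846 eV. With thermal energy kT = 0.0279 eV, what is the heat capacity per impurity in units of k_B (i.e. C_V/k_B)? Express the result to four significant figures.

0.4034

Eᵢ/kT = 0, 3.03226.
Z = Σ e^(−Eᵢ/kT) = e^(−0) + e^(−3.03226) = 1.00000 + 0.0482066 = 1.04821.
⟨E⟩ = 0.00389071 eV, ⟨E²⟩ = 0.000329154 eV².
C_V/k_B = (⟨E²⟩ − ⟨E⟩²)/(kT)² = (0.000329154 − 0.0000151376)/0.000778410 = 0.4034.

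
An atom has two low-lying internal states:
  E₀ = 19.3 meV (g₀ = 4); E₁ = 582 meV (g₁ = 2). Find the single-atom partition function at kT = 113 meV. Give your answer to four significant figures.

Z = 3.384

Eᵢ/kT = 0.170796, 5.15044.
Z = Σ gᵢe^(−Eᵢ/kT) = 4·e^(−0.170796) + 2·e^(−5.15044) = 3.37197 + 0.0115937 = 3.38356.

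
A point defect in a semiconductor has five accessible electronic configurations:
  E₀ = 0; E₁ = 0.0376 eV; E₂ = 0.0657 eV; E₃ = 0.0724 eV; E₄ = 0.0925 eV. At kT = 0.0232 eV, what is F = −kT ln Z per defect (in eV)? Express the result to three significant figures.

-0.00643 eV

Eᵢ/kT = 0, 1.6207, 2.8319, 3.1207, 3.9871.
Z = Σ e^(−Eᵢ/kT) = e^(−0) + e^(−1.6207) + e^(−2.8319) + e^(−3.1207) + e^(−3.9871) = 1.0000 + 0.19776 + 0.058901 + 0.044126 + 0.018553 = 1.3193.
F = −kT ln Z = −0.0232 × ln(1.3193) = −0.0232 × 0.27710 = -0.00643 eV.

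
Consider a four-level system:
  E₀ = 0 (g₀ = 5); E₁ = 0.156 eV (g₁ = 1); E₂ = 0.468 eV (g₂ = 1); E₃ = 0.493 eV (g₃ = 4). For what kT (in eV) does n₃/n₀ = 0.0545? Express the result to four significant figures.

0.1835 eV

n₃/n₀ = (g₃/g₀) exp[−(E₃−E₀)/kT] = 0.0545.
⇒ (E₃−E₀)/kT = ln((4/5)/0.0545) = ln(14.6789) = 2.68641.
kT = 0.493 eV / 2.68641 = 0.1835 eV.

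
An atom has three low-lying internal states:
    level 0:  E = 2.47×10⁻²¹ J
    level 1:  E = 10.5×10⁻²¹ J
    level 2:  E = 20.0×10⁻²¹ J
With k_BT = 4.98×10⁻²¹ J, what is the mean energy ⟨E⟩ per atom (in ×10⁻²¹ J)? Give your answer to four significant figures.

Eᵢ/kT = 0.495984, 2.10843, 4.01606.
Z = Σ e^(−Eᵢ/kT) = e^(−0.495984) + e^(−2.10843) + e^(−4.01606) = 0.608971 + 0.121428 + 0.0180238 = 0.748423.
⟨E⟩ = Σ Eᵢ e^(−Eᵢ/kT) / Z = (2.47·0.608971 + 10.5·0.121428 + 20.0·0.0180238) / 0.748423 = 4.195 ×10⁻²¹ J.

4.195 ×10⁻²¹ J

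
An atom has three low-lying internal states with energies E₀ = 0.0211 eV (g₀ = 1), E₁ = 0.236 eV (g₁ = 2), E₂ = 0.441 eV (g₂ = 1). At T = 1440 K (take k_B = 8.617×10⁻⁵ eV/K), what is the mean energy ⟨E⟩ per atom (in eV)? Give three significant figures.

0.0862 eV

k_BT = 8.617×10⁻⁵ × 1440 K = 0.12408 eV.
Eᵢ/kT = 0.17005, 1.9020, 3.5542.
Z = Σ gᵢe^(−Eᵢ/kT) = 1·e^(−0.17005) + 2·e^(−1.9020) + 1·e^(−3.5542) = 0.84362 + 0.29854 + 0.028604 = 1.1708.
⟨E⟩ = Σ Eᵢ gᵢe^(−Eᵢ/kT) / Z = (0.0211·0.84362 + 0.236·0.29854 + 0.441·0.028604) / 1.1708 = 0.0862 eV.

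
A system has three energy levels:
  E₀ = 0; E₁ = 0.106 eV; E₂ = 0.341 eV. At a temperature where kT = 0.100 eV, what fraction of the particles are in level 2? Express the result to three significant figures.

0.0240

Eᵢ/kT = 0, 1.0600, 3.4100.
Z = Σ e^(−Eᵢ/kT) = e^(−0) + e^(−1.0600) + e^(−3.4100) = 1.0000 + 0.34646 + 0.033041 = 1.3795.
P₂ = e^(−E₂/kT) / Z = 0.033041/1.3795 = 0.0240.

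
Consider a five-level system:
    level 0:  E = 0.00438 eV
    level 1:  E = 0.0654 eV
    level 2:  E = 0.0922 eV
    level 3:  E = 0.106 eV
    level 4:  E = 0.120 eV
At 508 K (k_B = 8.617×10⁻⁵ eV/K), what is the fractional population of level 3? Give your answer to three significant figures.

k_BT = 8.617×10⁻⁵ × 508 K = 0.043774 eV.
Eᵢ/kT = 0.10006, 1.4940, 2.1063, 2.4215, 2.7414.
Z = Σ e^(−Eᵢ/kT) = e^(−0.10006) + e^(−1.4940) + e^(−2.1063) + e^(−2.4215) + e^(−2.7414) = 0.90478 + 0.22447 + 0.12169 + 0.088788 + 0.064480 = 1.4042.
P₃ = e^(−E₃/kT) / Z = 0.088788/1.4042 = 0.0632.

0.0632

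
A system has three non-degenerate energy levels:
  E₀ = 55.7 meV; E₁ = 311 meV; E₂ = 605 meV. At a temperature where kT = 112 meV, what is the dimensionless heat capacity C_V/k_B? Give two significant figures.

Eᵢ/kT = 0.4973, 2.777, 5.402.
Z = Σ e^(−Eᵢ/kT) = e^(−0.4973) + e^(−2.777) + e^(−5.402) = 0.6082 + 0.06222 + 0.004508 = 0.6749.
⟨E⟩ = 82.91 meV, ⟨E²⟩ = 14160 meV².
C_V/k_B = (⟨E²⟩ − ⟨E⟩²)/(kT)² = (14160 − 6874)/12540 = 0.58.

0.58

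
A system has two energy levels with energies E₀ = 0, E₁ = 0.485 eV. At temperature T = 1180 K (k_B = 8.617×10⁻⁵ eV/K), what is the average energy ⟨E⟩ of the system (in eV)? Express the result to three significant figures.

k_BT = 8.617×10⁻⁵ × 1180 K = 0.10168 eV.
Eᵢ/kT = 0, 4.7699.
Z = Σ e^(−Eᵢ/kT) = e^(−0) + e^(−4.7699) = 1.0000 + 0.0084812 = 1.0085.
⟨E⟩ = Σ Eᵢ e^(−Eᵢ/kT) / Z = (0·1.0000 + 0.485·0.0084812) / 1.0085 = 0.00408 eV.

0.00408 eV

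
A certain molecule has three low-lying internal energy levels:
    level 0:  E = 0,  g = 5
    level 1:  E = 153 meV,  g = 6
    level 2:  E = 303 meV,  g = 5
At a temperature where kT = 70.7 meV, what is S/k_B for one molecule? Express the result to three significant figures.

2.06

Eᵢ/kT = 0, 2.1641, 4.2857.
Z = Σ gᵢe^(−Eᵢ/kT) = 5·e^(−0) + 6·e^(−2.1641) + 5·e^(−4.2857) = 5.0000 + 0.68912 + 0.068820 = 5.7579.
⟨E⟩ = Σ EᵢPᵢ = 21.933 meV.
S/k_B = ln Z + ⟨E⟩/kT = ln(5.7579) + 21.933/70.7 = 1.7506 + 0.31023 = 2.06.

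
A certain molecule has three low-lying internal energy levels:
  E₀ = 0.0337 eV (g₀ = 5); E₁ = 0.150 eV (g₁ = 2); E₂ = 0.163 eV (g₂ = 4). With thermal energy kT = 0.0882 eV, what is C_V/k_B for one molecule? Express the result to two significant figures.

0.35

Eᵢ/kT = 0.3821, 1.701, 1.848.
Z = Σ gᵢe^(−Eᵢ/kT) = 5·e^(−0.3821) + 2·e^(−1.701) + 4·e^(−1.848) = 3.412 + 0.3650 + 0.6302 = 4.407.
⟨E⟩ = 0.06182 eV, ⟨E²⟩ = 0.006542 eV².
C_V/k_B = (⟨E²⟩ − ⟨E⟩²)/(kT)² = (0.006542 − 0.003822)/0.007779 = 0.35.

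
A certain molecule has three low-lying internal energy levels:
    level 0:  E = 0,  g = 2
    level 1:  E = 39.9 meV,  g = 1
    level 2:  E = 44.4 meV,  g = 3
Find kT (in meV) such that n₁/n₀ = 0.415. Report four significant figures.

n₁/n₀ = (g₁/g₀) exp[−(E₁−E₀)/kT] = 0.415.
⇒ (E₁−E₀)/kT = ln((1/2)/0.415) = ln(1.20482) = 0.186330.
kT = 39.9 meV / 0.186330 = 214.1 meV.

214.1 meV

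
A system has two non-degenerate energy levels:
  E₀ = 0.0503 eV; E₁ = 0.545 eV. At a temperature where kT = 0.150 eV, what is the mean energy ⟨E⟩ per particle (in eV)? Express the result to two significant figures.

Eᵢ/kT = 0.3353, 3.633.
Z = Σ e^(−Eᵢ/kT) = e^(−0.3353) + e^(−3.633) = 0.7151 + 0.02644 = 0.7415.
⟨E⟩ = Σ Eᵢ e^(−Eᵢ/kT) / Z = (0.0503·0.7151 + 0.545·0.02644) / 0.7415 = 0.068 eV.

0.068 eV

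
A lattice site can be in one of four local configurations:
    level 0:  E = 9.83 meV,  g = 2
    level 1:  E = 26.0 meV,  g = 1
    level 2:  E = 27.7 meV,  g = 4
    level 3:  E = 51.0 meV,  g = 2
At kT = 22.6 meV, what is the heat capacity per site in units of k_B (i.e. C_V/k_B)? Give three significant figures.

0.268

Eᵢ/kT = 0.43496, 1.1504, 1.2257, 2.2566.
Z = Σ gᵢe^(−Eᵢ/kT) = 2·e^(−0.43496) + 1·e^(−1.1504) + 4·e^(−1.2257) + 2·e^(−2.2566) = 1.2946 + 0.31651 + 1.1742 + 0.20941 = 2.9947.
⟨E⟩ = 21.425 meV, ⟨E²⟩ = 595.95 meV².
C_V/k_B = (⟨E²⟩ − ⟨E⟩²)/(kT)² = (595.95 − 459.03)/510.76 = 0.268.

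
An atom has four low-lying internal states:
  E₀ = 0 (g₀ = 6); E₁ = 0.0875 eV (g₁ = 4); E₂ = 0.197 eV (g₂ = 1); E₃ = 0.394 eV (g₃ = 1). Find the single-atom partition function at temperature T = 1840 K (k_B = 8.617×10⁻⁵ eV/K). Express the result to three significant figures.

Z = 8.68

k_BT = 8.617×10⁻⁵ × 1840 K = 0.15855 eV.
Eᵢ/kT = 0, 0.55188, 1.2425, 2.4850.
Z = Σ gᵢe^(−Eᵢ/kT) = 6·e^(−0) + 4·e^(−0.55188) + 1·e^(−1.2425) + 1·e^(−2.4850) = 6.0000 + 2.3035 + 0.28866 + 0.083326 = 8.6755.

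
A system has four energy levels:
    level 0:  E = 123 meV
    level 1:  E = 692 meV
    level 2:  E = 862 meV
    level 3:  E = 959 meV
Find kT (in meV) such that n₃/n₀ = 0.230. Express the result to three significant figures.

569 meV

n₃/n₀ = exp[−(E₃−E₀)/kT] = 0.230.
⇒ (E₃−E₀)/kT = ln(1/0.230) = ln(4.3478) = 1.4697.
kT = 836 meV / 1.4697 = 569 meV.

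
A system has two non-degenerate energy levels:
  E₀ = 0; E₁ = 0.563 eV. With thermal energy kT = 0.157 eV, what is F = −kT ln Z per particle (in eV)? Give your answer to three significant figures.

Eᵢ/kT = 0, 3.5860.
Z = Σ e^(−Eᵢ/kT) = e^(−0) + e^(−3.5860) = 1.0000 + 0.027709 = 1.0277.
F = −kT ln Z = −0.157 × ln(1.0277) = −0.157 × 0.027323 = -0.00429 eV.

-0.00429 eV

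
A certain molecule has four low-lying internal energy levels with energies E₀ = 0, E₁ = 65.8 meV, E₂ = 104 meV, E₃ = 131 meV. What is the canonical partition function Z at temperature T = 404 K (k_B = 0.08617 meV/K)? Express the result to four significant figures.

k_BT = 0.08617 × 404 K = 34.8127 meV.
Eᵢ/kT = 0, 1.89011, 2.98742, 3.76299.
Z = Σ e^(−Eᵢ/kT) = e^(−0) + e^(−1.89011) + e^(−2.98742) + e^(−3.76299) = 1.00000 + 0.151055 + 0.0504173 + 0.0232142 = 1.22469.

Z = 1.225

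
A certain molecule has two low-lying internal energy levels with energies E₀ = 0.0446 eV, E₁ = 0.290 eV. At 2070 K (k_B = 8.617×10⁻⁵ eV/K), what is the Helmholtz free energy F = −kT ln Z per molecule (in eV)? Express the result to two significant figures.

0.0044 eV

k_BT = 8.617×10⁻⁵ × 2070 K = 0.1784 eV.
Eᵢ/kT = 0.2500, 1.626.
Z = Σ e^(−Eᵢ/kT) = e^(−0.2500) + e^(−1.626) = 0.7788 + 0.1967 = 0.9755.
F = −kT ln Z = −0.1784 × ln(0.9755) = −0.1784 × -0.02481 = 0.0044 eV.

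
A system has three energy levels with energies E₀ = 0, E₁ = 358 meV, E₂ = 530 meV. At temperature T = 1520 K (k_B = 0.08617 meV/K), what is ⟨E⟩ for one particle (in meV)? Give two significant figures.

30 meV

k_BT = 0.08617 × 1520 K = 131.0 meV.
Eᵢ/kT = 0, 2.733, 4.046.
Z = Σ e^(−Eᵢ/kT) = e^(−0) + e^(−2.733) + e^(−4.046) = 1.000 + 0.06502 + 0.01749 = 1.083.
⟨E⟩ = Σ Eᵢ e^(−Eᵢ/kT) / Z = (0·1.000 + 358·0.06502 + 530·0.01749) / 1.083 = 30 meV.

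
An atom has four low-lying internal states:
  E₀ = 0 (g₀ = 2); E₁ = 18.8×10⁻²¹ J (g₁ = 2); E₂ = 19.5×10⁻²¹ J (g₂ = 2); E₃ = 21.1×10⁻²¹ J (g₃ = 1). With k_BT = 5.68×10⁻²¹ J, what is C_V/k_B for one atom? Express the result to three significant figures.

0.812

Eᵢ/kT = 0, 3.3099, 3.4331, 3.7148.
Z = Σ gᵢe^(−Eᵢ/kT) = 2·e^(−0) + 2·e^(−3.3099) + 2·e^(−3.4331) + 1·e^(−3.7148) = 2.0000 + 0.073040 + 0.064573 + 0.024360 = 2.1620.
⟨E⟩ = 1.4553, ⟨E²⟩ = 28.314.
C_V/k_B = (⟨E²⟩ − ⟨E⟩²)/(kT)² = (28.314 − 2.1179)/32.262 = 0.812.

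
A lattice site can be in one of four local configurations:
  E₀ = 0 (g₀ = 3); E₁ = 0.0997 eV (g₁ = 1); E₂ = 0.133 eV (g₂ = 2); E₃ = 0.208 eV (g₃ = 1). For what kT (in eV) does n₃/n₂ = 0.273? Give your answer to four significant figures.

n₃/n₂ = (g₃/g₂) exp[−(E₃−E₂)/kT] = 0.273.
⇒ (E₃−E₂)/kT = ln((1/2)/0.273) = ln(1.83150) = 0.605135.
kT = 0.075 eV / 0.605135 = 0.1239 eV.

0.1239 eV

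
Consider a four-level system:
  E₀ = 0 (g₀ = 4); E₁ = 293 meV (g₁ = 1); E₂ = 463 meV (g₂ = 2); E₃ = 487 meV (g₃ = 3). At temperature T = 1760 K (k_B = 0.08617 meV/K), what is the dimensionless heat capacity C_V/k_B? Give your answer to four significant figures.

0.5637

k_BT = 0.08617 × 1760 K = 151.659 meV.
Eᵢ/kT = 0, 1.93197, 3.05290, 3.21115.
Z = Σ gᵢe^(−Eᵢ/kT) = 4·e^(−0) + 1·e^(−1.93197) + 2·e^(−3.05290) + 3·e^(−3.21115) = 4.00000 + 0.144863 + 0.0944436 + 0.120931 = 4.36024.
⟨E⟩ = 33.2701 meV, ⟨E²⟩ = 14073.4 meV².
C_V/k_B = (⟨E²⟩ − ⟨E⟩²)/(kT)² = (14073.4 − 1106.90)/23000.5 = 0.5637.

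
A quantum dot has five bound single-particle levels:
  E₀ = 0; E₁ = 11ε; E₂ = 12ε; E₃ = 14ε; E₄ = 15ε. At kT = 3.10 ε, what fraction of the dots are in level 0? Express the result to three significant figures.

Eᵢ/kT = 0, 3.5484, 3.8710, 4.5161, 4.8387.
Z = Σ e^(−Eᵢ/kT) = e^(−0) + e^(−3.5484) + e^(−3.8710) + e^(−4.5161) + e^(−4.8387) = 1.0000 + 0.028771 + 0.020838 + 0.010932 + 0.0079173 = 1.0685.
P₀ = e^(−E₀/kT) / Z = 1.0000/1.0685 = 0.936.

0.936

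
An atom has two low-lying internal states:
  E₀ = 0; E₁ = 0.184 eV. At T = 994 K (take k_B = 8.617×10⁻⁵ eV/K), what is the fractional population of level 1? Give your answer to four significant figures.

0.1045

k_BT = 8.617×10⁻⁵ × 994 K = 0.0856530 eV.
Eᵢ/kT = 0, 2.14820.
Z = Σ e^(−Eᵢ/kT) = e^(−0) + e^(−2.14820) = 1.00000 + 0.116694 = 1.11669.
P₁ = e^(−E₁/kT) / Z = 0.116694/1.11669 = 0.1045.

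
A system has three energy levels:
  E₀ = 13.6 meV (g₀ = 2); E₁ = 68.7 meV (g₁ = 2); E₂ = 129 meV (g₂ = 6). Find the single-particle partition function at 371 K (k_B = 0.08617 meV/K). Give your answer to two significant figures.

k_BT = 0.08617 × 371 K = 31.97 meV.
Eᵢ/kT = 0.4254, 2.149, 4.035.
Z = Σ gᵢe^(−Eᵢ/kT) = 2·e^(−0.4254) + 2·e^(−2.149) + 6·e^(−4.035) = 1.307 + 0.2332 + 0.1061 = 1.646.

Z = 1.6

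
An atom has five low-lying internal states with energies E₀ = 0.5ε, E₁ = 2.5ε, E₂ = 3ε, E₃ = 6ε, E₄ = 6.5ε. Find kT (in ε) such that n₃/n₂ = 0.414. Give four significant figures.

n₃/n₂ = exp[−(E₃−E₂)/kT] = 0.414.
⇒ (E₃−E₂)/kT = ln(1/0.414) = ln(2.41546) = 0.881890.
kT = 3ε / 0.881890 = 3.402 ε.

3.402 ε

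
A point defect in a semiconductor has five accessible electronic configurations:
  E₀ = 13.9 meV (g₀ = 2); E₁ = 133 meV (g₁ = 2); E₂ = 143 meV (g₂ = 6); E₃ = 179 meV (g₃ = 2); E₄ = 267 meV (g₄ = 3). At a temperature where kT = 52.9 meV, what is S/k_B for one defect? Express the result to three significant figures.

1.80

Eᵢ/kT = 0.26276, 2.5142, 2.7032, 3.3837, 5.0473.
Z = Σ gᵢe^(−Eᵢ/kT) = 2·e^(−0.26276) + 2·e^(−2.5142) + 6·e^(−2.7032) + 2·e^(−3.3837) + 3·e^(−5.0473) = 1.5379 + 0.16186 + 0.40194 + 0.067843 + 0.019280 = 2.1888.
⟨E⟩ = Σ EᵢPᵢ = 53.762 meV.
S/k_B = ln Z + ⟨E⟩/kT = ln(2.1888) + 53.762/52.9 = 0.78335 + 1.0163 = 1.80.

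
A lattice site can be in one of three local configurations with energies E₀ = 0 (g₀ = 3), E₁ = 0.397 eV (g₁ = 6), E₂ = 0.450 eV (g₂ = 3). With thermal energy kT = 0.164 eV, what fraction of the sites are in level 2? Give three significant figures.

Eᵢ/kT = 0, 2.4207, 2.7439.
Z = Σ gᵢe^(−Eᵢ/kT) = 3·e^(−0) + 6·e^(−2.4207) + 3·e^(−2.7439) = 3.0000 + 0.53316 + 0.19296 = 3.7261.
P₂ = g₂ e^(−E₂/kT) / Z = 0.19296/3.7261 = 0.0518.

0.0518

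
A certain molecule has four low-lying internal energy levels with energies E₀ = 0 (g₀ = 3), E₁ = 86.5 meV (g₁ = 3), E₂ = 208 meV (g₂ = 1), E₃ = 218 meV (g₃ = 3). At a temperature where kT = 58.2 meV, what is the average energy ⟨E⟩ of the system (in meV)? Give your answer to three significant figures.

Eᵢ/kT = 0, 1.4863, 3.5739, 3.7457.
Z = Σ gᵢe^(−Eᵢ/kT) = 3·e^(−0) + 3·e^(−1.4863) + 1·e^(−3.5739) + 3·e^(−3.7457) = 3.0000 + 0.67862 + 0.028046 + 0.070857 = 3.7775.
⟨E⟩ = Σ Eᵢ gᵢe^(−Eᵢ/kT) / Z = (0·3.0000 + 86.5·0.67862 + 208·0.028046 + 218·0.070857) / 3.7775 = 21.2 meV.

21.2 meV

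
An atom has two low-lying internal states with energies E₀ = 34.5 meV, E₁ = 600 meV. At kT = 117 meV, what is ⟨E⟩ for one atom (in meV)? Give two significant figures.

Eᵢ/kT = 0.2949, 5.128.
Z = Σ e^(−Eᵢ/kT) = e^(−0.2949) + e^(−5.128) = 0.7446 + 0.005928 = 0.7505.
⟨E⟩ = Σ Eᵢ e^(−Eᵢ/kT) / Z = (34.5·0.7446 + 600·0.005928) / 0.7505 = 39 meV.

39 meV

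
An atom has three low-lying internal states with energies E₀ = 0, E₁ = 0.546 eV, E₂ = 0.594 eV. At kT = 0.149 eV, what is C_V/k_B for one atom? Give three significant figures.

Eᵢ/kT = 0, 3.6644, 3.9866.
Z = Σ e^(−Eᵢ/kT) = e^(−0) + e^(−3.6644) + e^(−3.9866) = 1.0000 + 0.025620 + 0.018563 = 1.0442.
⟨E⟩ = 0.023956 eV, ⟨E²⟩ = 0.013587 eV².
C_V/k_B = (⟨E²⟩ − ⟨E⟩²)/(kT)² = (0.013587 − 0.00057389)/0.022201 = 0.586.

0.586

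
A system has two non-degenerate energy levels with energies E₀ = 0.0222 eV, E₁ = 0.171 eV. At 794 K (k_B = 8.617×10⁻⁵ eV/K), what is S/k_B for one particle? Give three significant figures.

0.330

k_BT = 8.617×10⁻⁵ × 794 K = 0.068419 eV.
Eᵢ/kT = 0.32447, 2.4993.
Z = Σ e^(−Eᵢ/kT) = e^(−0.32447) + e^(−2.4993) = 0.72291 + 0.082142 = 0.80505.
⟨E⟩ = Σ EᵢPᵢ = 0.037383 eV.
S/k_B = ln Z + ⟨E⟩/kT = ln(0.80505) + 0.037383/0.068419 = -0.21685 + 0.54638 = 0.330.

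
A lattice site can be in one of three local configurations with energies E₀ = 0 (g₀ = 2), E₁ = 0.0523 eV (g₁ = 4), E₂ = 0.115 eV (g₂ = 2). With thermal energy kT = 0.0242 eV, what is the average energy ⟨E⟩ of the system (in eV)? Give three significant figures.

0.0105 eV

Eᵢ/kT = 0, 2.1612, 4.7521.
Z = Σ gᵢe^(−Eᵢ/kT) = 2·e^(−0) + 4·e^(−2.1612) + 2·e^(−4.7521) = 2.0000 + 0.46075 + 0.017267 = 2.4780.
⟨E⟩ = Σ Eᵢ gᵢe^(−Eᵢ/kT) / Z = (0·2.0000 + 0.0523·0.46075 + 0.115·0.017267) / 2.4780 = 0.0105 eV.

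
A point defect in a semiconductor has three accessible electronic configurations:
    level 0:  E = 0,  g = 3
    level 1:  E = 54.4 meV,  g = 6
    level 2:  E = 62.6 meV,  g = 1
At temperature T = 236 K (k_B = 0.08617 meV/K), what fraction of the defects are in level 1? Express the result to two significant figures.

0.12

k_BT = 0.08617 × 236 K = 20.34 meV.
Eᵢ/kT = 0, 2.675, 3.078.
Z = Σ gᵢe^(−Eᵢ/kT) = 3·e^(−0) + 6·e^(−2.675) + 1·e^(−3.078) = 3.000 + 0.4134 + 0.04605 = 3.459.
P₁ = g₁ e^(−E₁/kT) / Z = 0.4134/3.459 = 0.12.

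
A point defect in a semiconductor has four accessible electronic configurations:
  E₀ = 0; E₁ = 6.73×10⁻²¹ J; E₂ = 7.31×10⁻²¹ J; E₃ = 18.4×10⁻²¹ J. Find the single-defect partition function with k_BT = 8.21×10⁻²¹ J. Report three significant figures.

Eᵢ/kT = 0, 0.81973, 0.89038, 2.2412.
Z = Σ e^(−Eᵢ/kT) = e^(−0) + e^(−0.81973) + e^(−0.89038) + e^(−2.2412) = 1.0000 + 0.44055 + 0.41050 + 0.10633 = 1.9574.

Z = 1.96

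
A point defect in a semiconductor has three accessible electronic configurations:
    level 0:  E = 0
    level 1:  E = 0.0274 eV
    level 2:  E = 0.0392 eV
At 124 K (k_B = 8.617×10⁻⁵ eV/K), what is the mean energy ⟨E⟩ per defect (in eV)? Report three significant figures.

0.00282 eV

k_BT = 8.617×10⁻⁵ × 124 K = 0.010685 eV.
Eᵢ/kT = 0, 2.5643, 3.6687.
Z = Σ e^(−Eᵢ/kT) = e^(−0) + e^(−2.5643) + e^(−3.6687) = 1.0000 + 0.076973 + 0.025510 = 1.1025.
⟨E⟩ = Σ Eᵢ e^(−Eᵢ/kT) / Z = (0·1.0000 + 0.0274·0.076973 + 0.0392·0.025510) / 1.1025 = 0.00282 eV.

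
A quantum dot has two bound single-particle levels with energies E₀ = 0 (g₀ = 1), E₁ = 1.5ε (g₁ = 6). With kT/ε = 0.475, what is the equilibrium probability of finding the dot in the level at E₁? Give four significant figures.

0.2032

Eᵢ/kT = 0, 3.15789.
Z = Σ gᵢe^(−Eᵢ/kT) = 1·e^(−0) + 6·e^(−3.15789) = 1.00000 + 0.255092 = 1.25509.
P₁ = g₁ e^(−E₁/kT) / Z = 0.255092/1.25509 = 0.2032.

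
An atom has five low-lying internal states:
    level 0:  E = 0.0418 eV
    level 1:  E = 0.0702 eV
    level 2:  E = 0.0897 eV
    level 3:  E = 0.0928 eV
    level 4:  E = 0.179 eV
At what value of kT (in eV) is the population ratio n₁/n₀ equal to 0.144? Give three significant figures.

n₁/n₀ = exp[−(E₁−E₀)/kT] = 0.144.
⇒ (E₁−E₀)/kT = ln(1/0.144) = ln(6.9444) = 1.9379.
kT = 0.0284 eV / 1.9379 = 0.0147 eV.

0.0147 eV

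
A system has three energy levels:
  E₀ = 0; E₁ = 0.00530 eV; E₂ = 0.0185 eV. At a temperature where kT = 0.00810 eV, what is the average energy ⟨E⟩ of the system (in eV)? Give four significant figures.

Eᵢ/kT = 0, 0.654321, 2.28395.
Z = Σ e^(−Eᵢ/kT) = e^(−0) + e^(−0.654321) + e^(−2.28395) = 1.00000 + 0.519795 + 0.101881 = 1.62168.
⟨E⟩ = Σ Eᵢ e^(−Eᵢ/kT) / Z = (0·1.00000 + 0.00530·0.519795 + 0.0185·0.101881) / 1.62168 = 0.002861 eV.

0.002861 eV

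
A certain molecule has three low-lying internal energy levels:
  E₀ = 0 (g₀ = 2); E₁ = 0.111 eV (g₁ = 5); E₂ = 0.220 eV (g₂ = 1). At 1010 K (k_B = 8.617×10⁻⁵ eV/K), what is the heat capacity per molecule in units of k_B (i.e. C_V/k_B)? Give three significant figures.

k_BT = 8.617×10⁻⁵ × 1010 K = 0.087032 eV.
Eᵢ/kT = 0, 1.2754, 2.5278.
Z = Σ gᵢe^(−Eᵢ/kT) = 2·e^(−0) + 5·e^(−1.2754) + 1·e^(−2.5278) = 2.0000 + 1.3966 + 0.079834 = 3.4764.
⟨E⟩ = 0.049645 eV, ⟨E²⟩ = 0.0060613 eV².
C_V/k_B = (⟨E²⟩ − ⟨E⟩²)/(kT)² = (0.0060613 − 0.0024646)/0.0075746 = 0.475.

0.475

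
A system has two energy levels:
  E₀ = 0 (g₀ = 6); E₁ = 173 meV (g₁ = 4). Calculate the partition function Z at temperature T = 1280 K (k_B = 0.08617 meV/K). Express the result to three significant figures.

k_BT = 0.08617 × 1280 K = 110.30 meV.
Eᵢ/kT = 0, 1.5684.
Z = Σ gᵢe^(−Eᵢ/kT) = 6·e^(−0) + 4·e^(−1.5684) = 6.0000 + 0.83351 = 6.8335.

Z = 6.83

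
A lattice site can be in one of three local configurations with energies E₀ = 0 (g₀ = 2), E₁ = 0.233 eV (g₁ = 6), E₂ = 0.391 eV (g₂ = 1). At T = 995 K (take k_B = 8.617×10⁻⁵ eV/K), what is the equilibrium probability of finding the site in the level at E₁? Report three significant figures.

0.165

k_BT = 8.617×10⁻⁵ × 995 K = 0.085739 eV.
Eᵢ/kT = 0, 2.7175, 4.5604.
Z = Σ gᵢe^(−Eᵢ/kT) = 2·e^(−0) + 6·e^(−2.7175) + 1·e^(−4.5604) = 2.0000 + 0.39624 + 0.010458 = 2.4067.
P₁ = g₁ e^(−E₁/kT) / Z = 0.39624/2.4067 = 0.165.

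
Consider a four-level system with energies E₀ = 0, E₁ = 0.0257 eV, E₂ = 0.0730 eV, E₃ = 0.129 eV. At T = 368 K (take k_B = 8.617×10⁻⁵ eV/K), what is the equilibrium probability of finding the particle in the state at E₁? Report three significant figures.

k_BT = 8.617×10⁻⁵ × 368 K = 0.031711 eV.
Eᵢ/kT = 0, 0.81044, 2.3020, 4.0680.
Z = Σ e^(−Eᵢ/kT) = e^(−0) + e^(−0.81044) + e^(−2.3020) + e^(−4.0680) = 1.0000 + 0.44466 + 0.10006 + 0.017112 = 1.5618.
P₁ = e^(−E₁/kT) / Z = 0.44466/1.5618 = 0.285.

0.285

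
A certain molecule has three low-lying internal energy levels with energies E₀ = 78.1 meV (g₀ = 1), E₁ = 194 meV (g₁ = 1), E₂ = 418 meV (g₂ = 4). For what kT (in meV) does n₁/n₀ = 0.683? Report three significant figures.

n₁/n₀ = (g₁/g₀) exp[−(E₁−E₀)/kT] = 0.683.
⇒ (E₁−E₀)/kT = ln((1/1)/0.683) = ln(1.4641) = 0.38124.
kT = 115.9 meV / 0.38124 = 304 meV.

304 meV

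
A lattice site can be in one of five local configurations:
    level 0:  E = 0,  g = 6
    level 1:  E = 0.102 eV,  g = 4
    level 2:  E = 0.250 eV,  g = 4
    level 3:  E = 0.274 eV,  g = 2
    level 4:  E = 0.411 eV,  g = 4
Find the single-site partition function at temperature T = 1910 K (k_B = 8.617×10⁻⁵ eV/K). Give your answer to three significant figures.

k_BT = 8.617×10⁻⁵ × 1910 K = 0.16458 eV.
Eᵢ/kT = 0, 0.61976, 1.5190, 1.6648, 2.4973.
Z = Σ gᵢe^(−Eᵢ/kT) = 6·e^(−0) + 4·e^(−0.61976) + 4·e^(−1.5190) + 2·e^(−1.6648) + 4·e^(−2.4973) = 6.0000 + 2.1523 + 0.87572 + 0.37846 + 0.32923 = 9.7357.

Z = 9.74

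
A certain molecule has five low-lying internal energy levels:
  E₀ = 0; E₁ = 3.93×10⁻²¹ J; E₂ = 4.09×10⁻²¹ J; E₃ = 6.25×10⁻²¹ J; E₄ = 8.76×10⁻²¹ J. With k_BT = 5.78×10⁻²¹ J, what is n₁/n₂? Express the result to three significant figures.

n₁/n₂ = exp[−(E₁−E₂)/kT] = exp(−(-0.16 ×10⁻²¹ J)/(5.78 ×10⁻²¹ J)) = exp(0.027682) = 1.03.

1.03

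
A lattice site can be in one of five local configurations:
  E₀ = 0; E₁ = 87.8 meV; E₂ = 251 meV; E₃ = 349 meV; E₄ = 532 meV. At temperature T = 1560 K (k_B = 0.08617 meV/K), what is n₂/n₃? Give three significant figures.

k_BT = 0.08617 × 1560 K = 134.43 meV.
n₂/n₃ = exp[−(E₂−E₃)/kT] = exp(−(-98 meV)/(134.43 meV)) = exp(0.72900) = 2.07.

2.07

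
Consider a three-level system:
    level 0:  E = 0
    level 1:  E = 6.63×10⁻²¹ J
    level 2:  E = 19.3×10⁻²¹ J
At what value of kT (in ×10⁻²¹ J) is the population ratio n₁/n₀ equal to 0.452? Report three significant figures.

8.35 ×10⁻²¹ J

n₁/n₀ = exp[−(E₁−E₀)/kT] = 0.452.
⇒ (E₁−E₀)/kT = ln(1/0.452) = ln(2.2124) = 0.79408.
kT = 6.63 ×10⁻²¹ J / 0.79408 = 8.35 ×10⁻²¹ J.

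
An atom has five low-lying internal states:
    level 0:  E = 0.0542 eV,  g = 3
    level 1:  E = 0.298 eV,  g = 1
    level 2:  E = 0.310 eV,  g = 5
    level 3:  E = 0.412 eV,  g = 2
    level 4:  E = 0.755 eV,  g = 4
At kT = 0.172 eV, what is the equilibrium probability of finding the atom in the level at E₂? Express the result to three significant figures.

Eᵢ/kT = 0.31512, 1.7326, 1.8023, 2.3953, 4.3895.
Z = Σ gᵢe^(−Eᵢ/kT) = 3·e^(−0.31512) + 1·e^(−1.7326) + 5·e^(−1.8023) + 2·e^(−2.3953) + 4·e^(−4.3895) = 2.1891 + 0.17682 + 0.82460 + 0.18229 + 0.049628 = 3.4224.
P₂ = g₂ e^(−E₂/kT) / Z = 0.82460/3.4224 = 0.241.

0.241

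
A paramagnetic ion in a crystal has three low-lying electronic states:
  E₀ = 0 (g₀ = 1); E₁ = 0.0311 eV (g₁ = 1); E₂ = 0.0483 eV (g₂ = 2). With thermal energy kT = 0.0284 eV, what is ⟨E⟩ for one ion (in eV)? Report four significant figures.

0.01650 eV

Eᵢ/kT = 0, 1.09507, 1.70070.
Z = Σ gᵢe^(−Eᵢ/kT) = 1·e^(−0) + 1·e^(−1.09507) + 2·e^(−1.70070) = 1.00000 + 0.334516 + 0.365111 = 1.69963.
⟨E⟩ = Σ Eᵢ gᵢe^(−Eᵢ/kT) / Z = (0·1.00000 + 0.0311·0.334516 + 0.0483·0.365111) / 1.69963 = 0.01650 eV.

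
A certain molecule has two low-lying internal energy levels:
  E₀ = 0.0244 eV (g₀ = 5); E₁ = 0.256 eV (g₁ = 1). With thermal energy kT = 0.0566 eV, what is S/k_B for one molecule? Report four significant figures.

Eᵢ/kT = 0.431095, 4.52297.
Z = Σ gᵢe^(−Eᵢ/kT) = 5·e^(−0.431095) + 1·e^(−4.52297) = 3.24899 + 0.0108567 = 3.25985.
⟨E⟩ = Σ EᵢPᵢ = 0.0251713 eV.
S/k_B = ln Z + ⟨E⟩/kT = ln(3.25985) + 0.0251713/0.0566 = 1.18168 + 0.444723 = 1.626.

1.626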